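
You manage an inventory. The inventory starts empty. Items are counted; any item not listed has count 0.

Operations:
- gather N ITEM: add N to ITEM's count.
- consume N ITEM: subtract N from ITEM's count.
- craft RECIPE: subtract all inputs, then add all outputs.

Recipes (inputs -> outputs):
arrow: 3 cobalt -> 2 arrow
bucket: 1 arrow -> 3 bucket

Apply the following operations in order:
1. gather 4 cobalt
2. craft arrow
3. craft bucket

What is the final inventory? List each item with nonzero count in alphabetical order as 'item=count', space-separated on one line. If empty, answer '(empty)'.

After 1 (gather 4 cobalt): cobalt=4
After 2 (craft arrow): arrow=2 cobalt=1
After 3 (craft bucket): arrow=1 bucket=3 cobalt=1

Answer: arrow=1 bucket=3 cobalt=1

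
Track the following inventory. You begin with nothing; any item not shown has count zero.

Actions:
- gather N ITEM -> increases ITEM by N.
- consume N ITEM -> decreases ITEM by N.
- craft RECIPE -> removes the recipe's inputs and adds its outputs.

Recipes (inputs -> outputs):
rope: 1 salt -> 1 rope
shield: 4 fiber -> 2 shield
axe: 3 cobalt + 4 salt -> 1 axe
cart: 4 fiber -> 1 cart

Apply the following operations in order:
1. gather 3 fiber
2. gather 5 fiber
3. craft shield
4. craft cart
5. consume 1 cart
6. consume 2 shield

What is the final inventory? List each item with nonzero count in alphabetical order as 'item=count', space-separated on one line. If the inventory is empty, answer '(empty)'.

After 1 (gather 3 fiber): fiber=3
After 2 (gather 5 fiber): fiber=8
After 3 (craft shield): fiber=4 shield=2
After 4 (craft cart): cart=1 shield=2
After 5 (consume 1 cart): shield=2
After 6 (consume 2 shield): (empty)

Answer: (empty)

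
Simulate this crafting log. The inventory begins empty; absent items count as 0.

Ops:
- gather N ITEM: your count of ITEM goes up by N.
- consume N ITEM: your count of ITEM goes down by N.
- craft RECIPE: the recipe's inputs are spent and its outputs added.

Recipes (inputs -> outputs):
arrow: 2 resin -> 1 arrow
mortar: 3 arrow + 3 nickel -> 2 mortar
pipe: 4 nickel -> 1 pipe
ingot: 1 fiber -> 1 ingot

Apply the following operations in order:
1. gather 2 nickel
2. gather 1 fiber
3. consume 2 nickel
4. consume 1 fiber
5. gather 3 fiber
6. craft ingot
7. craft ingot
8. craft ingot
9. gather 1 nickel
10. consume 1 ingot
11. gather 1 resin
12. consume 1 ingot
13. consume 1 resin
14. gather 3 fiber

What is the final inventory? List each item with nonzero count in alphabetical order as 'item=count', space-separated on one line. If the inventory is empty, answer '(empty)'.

After 1 (gather 2 nickel): nickel=2
After 2 (gather 1 fiber): fiber=1 nickel=2
After 3 (consume 2 nickel): fiber=1
After 4 (consume 1 fiber): (empty)
After 5 (gather 3 fiber): fiber=3
After 6 (craft ingot): fiber=2 ingot=1
After 7 (craft ingot): fiber=1 ingot=2
After 8 (craft ingot): ingot=3
After 9 (gather 1 nickel): ingot=3 nickel=1
After 10 (consume 1 ingot): ingot=2 nickel=1
After 11 (gather 1 resin): ingot=2 nickel=1 resin=1
After 12 (consume 1 ingot): ingot=1 nickel=1 resin=1
After 13 (consume 1 resin): ingot=1 nickel=1
After 14 (gather 3 fiber): fiber=3 ingot=1 nickel=1

Answer: fiber=3 ingot=1 nickel=1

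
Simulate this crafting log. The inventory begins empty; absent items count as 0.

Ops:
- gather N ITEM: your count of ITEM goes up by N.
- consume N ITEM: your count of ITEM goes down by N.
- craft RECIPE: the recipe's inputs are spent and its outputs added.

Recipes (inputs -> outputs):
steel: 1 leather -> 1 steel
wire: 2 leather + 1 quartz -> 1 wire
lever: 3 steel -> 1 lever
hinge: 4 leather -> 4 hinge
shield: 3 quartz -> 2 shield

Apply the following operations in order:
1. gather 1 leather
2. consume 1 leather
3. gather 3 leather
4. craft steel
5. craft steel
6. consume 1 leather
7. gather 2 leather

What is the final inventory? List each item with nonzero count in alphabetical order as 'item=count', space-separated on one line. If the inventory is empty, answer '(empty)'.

After 1 (gather 1 leather): leather=1
After 2 (consume 1 leather): (empty)
After 3 (gather 3 leather): leather=3
After 4 (craft steel): leather=2 steel=1
After 5 (craft steel): leather=1 steel=2
After 6 (consume 1 leather): steel=2
After 7 (gather 2 leather): leather=2 steel=2

Answer: leather=2 steel=2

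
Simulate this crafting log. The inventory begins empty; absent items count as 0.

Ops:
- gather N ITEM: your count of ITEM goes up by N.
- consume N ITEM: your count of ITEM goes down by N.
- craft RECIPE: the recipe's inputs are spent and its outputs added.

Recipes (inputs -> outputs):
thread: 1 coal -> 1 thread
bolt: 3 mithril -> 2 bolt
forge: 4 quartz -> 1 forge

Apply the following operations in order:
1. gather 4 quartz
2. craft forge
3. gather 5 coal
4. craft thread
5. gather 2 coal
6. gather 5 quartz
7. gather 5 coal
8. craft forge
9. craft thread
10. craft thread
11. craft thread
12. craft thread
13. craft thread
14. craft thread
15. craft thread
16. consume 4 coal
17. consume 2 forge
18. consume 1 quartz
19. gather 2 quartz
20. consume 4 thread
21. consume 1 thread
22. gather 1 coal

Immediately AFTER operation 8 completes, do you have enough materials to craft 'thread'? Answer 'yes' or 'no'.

Answer: yes

Derivation:
After 1 (gather 4 quartz): quartz=4
After 2 (craft forge): forge=1
After 3 (gather 5 coal): coal=5 forge=1
After 4 (craft thread): coal=4 forge=1 thread=1
After 5 (gather 2 coal): coal=6 forge=1 thread=1
After 6 (gather 5 quartz): coal=6 forge=1 quartz=5 thread=1
After 7 (gather 5 coal): coal=11 forge=1 quartz=5 thread=1
After 8 (craft forge): coal=11 forge=2 quartz=1 thread=1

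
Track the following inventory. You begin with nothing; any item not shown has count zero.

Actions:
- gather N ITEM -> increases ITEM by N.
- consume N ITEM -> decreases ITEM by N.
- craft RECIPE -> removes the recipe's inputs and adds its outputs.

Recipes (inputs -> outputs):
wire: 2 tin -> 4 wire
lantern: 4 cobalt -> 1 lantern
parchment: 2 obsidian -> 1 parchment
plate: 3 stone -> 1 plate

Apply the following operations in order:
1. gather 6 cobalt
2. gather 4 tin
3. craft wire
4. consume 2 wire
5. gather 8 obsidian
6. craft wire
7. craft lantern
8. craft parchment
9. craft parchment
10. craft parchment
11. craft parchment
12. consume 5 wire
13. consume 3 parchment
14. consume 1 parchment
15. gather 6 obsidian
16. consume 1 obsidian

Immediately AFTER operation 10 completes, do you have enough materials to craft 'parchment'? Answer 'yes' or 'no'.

Answer: yes

Derivation:
After 1 (gather 6 cobalt): cobalt=6
After 2 (gather 4 tin): cobalt=6 tin=4
After 3 (craft wire): cobalt=6 tin=2 wire=4
After 4 (consume 2 wire): cobalt=6 tin=2 wire=2
After 5 (gather 8 obsidian): cobalt=6 obsidian=8 tin=2 wire=2
After 6 (craft wire): cobalt=6 obsidian=8 wire=6
After 7 (craft lantern): cobalt=2 lantern=1 obsidian=8 wire=6
After 8 (craft parchment): cobalt=2 lantern=1 obsidian=6 parchment=1 wire=6
After 9 (craft parchment): cobalt=2 lantern=1 obsidian=4 parchment=2 wire=6
After 10 (craft parchment): cobalt=2 lantern=1 obsidian=2 parchment=3 wire=6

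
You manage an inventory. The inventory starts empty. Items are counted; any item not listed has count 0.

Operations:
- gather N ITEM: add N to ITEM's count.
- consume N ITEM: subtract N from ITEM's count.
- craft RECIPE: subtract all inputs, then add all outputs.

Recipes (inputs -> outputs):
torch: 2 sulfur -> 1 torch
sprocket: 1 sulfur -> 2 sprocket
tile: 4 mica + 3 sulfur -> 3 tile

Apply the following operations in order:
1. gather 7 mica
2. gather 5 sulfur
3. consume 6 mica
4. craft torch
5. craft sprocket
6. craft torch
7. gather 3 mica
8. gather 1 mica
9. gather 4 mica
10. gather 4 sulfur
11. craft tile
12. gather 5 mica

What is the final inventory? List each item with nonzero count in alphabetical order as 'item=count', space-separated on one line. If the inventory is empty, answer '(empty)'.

After 1 (gather 7 mica): mica=7
After 2 (gather 5 sulfur): mica=7 sulfur=5
After 3 (consume 6 mica): mica=1 sulfur=5
After 4 (craft torch): mica=1 sulfur=3 torch=1
After 5 (craft sprocket): mica=1 sprocket=2 sulfur=2 torch=1
After 6 (craft torch): mica=1 sprocket=2 torch=2
After 7 (gather 3 mica): mica=4 sprocket=2 torch=2
After 8 (gather 1 mica): mica=5 sprocket=2 torch=2
After 9 (gather 4 mica): mica=9 sprocket=2 torch=2
After 10 (gather 4 sulfur): mica=9 sprocket=2 sulfur=4 torch=2
After 11 (craft tile): mica=5 sprocket=2 sulfur=1 tile=3 torch=2
After 12 (gather 5 mica): mica=10 sprocket=2 sulfur=1 tile=3 torch=2

Answer: mica=10 sprocket=2 sulfur=1 tile=3 torch=2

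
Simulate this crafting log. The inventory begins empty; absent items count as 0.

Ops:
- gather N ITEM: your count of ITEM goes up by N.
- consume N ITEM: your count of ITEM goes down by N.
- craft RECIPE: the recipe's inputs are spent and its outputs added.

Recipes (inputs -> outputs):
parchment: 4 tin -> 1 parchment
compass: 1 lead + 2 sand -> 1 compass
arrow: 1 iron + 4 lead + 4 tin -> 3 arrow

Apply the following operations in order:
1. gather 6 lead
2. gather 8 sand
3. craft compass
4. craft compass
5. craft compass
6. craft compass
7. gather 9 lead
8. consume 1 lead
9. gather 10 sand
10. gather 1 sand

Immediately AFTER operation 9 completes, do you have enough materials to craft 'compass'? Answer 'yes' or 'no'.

After 1 (gather 6 lead): lead=6
After 2 (gather 8 sand): lead=6 sand=8
After 3 (craft compass): compass=1 lead=5 sand=6
After 4 (craft compass): compass=2 lead=4 sand=4
After 5 (craft compass): compass=3 lead=3 sand=2
After 6 (craft compass): compass=4 lead=2
After 7 (gather 9 lead): compass=4 lead=11
After 8 (consume 1 lead): compass=4 lead=10
After 9 (gather 10 sand): compass=4 lead=10 sand=10

Answer: yes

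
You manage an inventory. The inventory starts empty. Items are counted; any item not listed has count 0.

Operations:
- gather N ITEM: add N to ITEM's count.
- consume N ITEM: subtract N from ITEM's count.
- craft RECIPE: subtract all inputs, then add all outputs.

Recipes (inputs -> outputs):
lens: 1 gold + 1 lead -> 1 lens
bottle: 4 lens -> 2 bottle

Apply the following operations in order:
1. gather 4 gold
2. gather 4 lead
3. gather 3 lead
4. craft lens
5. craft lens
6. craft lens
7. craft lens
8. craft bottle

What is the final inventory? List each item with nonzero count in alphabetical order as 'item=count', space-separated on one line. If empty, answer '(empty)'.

Answer: bottle=2 lead=3

Derivation:
After 1 (gather 4 gold): gold=4
After 2 (gather 4 lead): gold=4 lead=4
After 3 (gather 3 lead): gold=4 lead=7
After 4 (craft lens): gold=3 lead=6 lens=1
After 5 (craft lens): gold=2 lead=5 lens=2
After 6 (craft lens): gold=1 lead=4 lens=3
After 7 (craft lens): lead=3 lens=4
After 8 (craft bottle): bottle=2 lead=3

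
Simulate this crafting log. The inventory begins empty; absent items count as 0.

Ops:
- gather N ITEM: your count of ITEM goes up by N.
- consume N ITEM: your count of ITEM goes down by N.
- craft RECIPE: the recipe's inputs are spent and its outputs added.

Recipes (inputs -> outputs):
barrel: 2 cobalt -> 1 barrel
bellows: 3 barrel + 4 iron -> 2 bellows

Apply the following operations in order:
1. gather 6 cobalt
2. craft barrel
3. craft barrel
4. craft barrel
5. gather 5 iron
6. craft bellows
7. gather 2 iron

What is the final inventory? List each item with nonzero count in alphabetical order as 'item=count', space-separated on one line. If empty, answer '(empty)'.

After 1 (gather 6 cobalt): cobalt=6
After 2 (craft barrel): barrel=1 cobalt=4
After 3 (craft barrel): barrel=2 cobalt=2
After 4 (craft barrel): barrel=3
After 5 (gather 5 iron): barrel=3 iron=5
After 6 (craft bellows): bellows=2 iron=1
After 7 (gather 2 iron): bellows=2 iron=3

Answer: bellows=2 iron=3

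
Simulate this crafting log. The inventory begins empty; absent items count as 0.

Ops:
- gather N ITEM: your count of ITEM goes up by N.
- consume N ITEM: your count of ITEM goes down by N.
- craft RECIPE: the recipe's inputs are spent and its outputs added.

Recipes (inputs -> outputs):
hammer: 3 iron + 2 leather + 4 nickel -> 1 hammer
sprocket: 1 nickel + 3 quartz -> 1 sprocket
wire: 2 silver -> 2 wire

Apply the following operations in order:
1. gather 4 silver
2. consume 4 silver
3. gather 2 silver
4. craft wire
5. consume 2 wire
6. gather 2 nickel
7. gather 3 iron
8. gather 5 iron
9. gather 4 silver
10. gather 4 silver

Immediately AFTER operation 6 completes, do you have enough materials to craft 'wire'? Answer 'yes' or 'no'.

Answer: no

Derivation:
After 1 (gather 4 silver): silver=4
After 2 (consume 4 silver): (empty)
After 3 (gather 2 silver): silver=2
After 4 (craft wire): wire=2
After 5 (consume 2 wire): (empty)
After 6 (gather 2 nickel): nickel=2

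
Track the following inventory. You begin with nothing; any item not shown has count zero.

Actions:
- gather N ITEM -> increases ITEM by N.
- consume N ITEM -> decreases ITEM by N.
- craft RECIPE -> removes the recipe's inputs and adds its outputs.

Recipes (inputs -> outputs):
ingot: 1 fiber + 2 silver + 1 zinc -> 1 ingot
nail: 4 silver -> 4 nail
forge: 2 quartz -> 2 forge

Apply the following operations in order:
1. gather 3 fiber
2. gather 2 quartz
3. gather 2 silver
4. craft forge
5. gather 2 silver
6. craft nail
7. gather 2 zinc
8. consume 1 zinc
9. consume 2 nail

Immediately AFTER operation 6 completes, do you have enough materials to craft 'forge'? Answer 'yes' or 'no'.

After 1 (gather 3 fiber): fiber=3
After 2 (gather 2 quartz): fiber=3 quartz=2
After 3 (gather 2 silver): fiber=3 quartz=2 silver=2
After 4 (craft forge): fiber=3 forge=2 silver=2
After 5 (gather 2 silver): fiber=3 forge=2 silver=4
After 6 (craft nail): fiber=3 forge=2 nail=4

Answer: no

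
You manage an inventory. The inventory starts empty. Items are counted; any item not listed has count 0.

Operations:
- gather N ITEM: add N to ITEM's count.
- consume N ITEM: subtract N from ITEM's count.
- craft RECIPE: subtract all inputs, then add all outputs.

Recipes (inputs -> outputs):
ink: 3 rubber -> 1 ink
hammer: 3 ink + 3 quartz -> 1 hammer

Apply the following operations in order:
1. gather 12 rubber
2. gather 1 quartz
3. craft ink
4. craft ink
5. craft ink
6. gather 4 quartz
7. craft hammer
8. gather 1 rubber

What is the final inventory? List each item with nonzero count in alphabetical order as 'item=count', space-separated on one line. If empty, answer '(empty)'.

Answer: hammer=1 quartz=2 rubber=4

Derivation:
After 1 (gather 12 rubber): rubber=12
After 2 (gather 1 quartz): quartz=1 rubber=12
After 3 (craft ink): ink=1 quartz=1 rubber=9
After 4 (craft ink): ink=2 quartz=1 rubber=6
After 5 (craft ink): ink=3 quartz=1 rubber=3
After 6 (gather 4 quartz): ink=3 quartz=5 rubber=3
After 7 (craft hammer): hammer=1 quartz=2 rubber=3
After 8 (gather 1 rubber): hammer=1 quartz=2 rubber=4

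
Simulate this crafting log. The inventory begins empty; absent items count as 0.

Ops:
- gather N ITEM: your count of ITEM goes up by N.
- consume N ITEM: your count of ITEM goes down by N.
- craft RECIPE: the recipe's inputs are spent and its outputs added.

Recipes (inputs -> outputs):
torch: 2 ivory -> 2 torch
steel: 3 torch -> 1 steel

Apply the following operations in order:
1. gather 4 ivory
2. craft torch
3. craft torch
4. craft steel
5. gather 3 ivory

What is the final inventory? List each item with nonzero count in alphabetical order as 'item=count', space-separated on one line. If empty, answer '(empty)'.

After 1 (gather 4 ivory): ivory=4
After 2 (craft torch): ivory=2 torch=2
After 3 (craft torch): torch=4
After 4 (craft steel): steel=1 torch=1
After 5 (gather 3 ivory): ivory=3 steel=1 torch=1

Answer: ivory=3 steel=1 torch=1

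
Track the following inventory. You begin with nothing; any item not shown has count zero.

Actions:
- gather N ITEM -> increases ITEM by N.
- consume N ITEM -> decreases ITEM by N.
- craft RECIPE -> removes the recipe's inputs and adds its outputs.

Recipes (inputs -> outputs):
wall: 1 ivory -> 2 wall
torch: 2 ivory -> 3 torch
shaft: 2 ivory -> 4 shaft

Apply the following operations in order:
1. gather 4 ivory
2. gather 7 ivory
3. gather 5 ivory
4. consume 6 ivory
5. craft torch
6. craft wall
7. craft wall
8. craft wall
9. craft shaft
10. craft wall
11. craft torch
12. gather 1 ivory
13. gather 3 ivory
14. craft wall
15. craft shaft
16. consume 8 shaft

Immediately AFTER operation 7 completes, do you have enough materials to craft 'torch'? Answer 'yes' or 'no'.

After 1 (gather 4 ivory): ivory=4
After 2 (gather 7 ivory): ivory=11
After 3 (gather 5 ivory): ivory=16
After 4 (consume 6 ivory): ivory=10
After 5 (craft torch): ivory=8 torch=3
After 6 (craft wall): ivory=7 torch=3 wall=2
After 7 (craft wall): ivory=6 torch=3 wall=4

Answer: yes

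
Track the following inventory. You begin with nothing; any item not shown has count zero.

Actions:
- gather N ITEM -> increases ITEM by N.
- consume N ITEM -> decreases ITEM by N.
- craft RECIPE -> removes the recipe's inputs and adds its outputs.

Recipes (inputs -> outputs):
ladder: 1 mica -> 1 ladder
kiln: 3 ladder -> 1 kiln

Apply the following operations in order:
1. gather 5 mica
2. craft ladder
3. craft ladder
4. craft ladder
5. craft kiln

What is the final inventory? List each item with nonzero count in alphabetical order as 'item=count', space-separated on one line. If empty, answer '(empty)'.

After 1 (gather 5 mica): mica=5
After 2 (craft ladder): ladder=1 mica=4
After 3 (craft ladder): ladder=2 mica=3
After 4 (craft ladder): ladder=3 mica=2
After 5 (craft kiln): kiln=1 mica=2

Answer: kiln=1 mica=2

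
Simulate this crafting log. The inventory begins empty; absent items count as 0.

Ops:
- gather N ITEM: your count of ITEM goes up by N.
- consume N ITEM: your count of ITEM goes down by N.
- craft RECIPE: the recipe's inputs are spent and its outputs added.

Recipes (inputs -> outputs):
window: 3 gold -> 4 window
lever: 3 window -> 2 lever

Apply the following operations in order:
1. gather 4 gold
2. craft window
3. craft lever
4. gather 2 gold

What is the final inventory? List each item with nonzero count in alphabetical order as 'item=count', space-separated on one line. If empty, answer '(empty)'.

Answer: gold=3 lever=2 window=1

Derivation:
After 1 (gather 4 gold): gold=4
After 2 (craft window): gold=1 window=4
After 3 (craft lever): gold=1 lever=2 window=1
After 4 (gather 2 gold): gold=3 lever=2 window=1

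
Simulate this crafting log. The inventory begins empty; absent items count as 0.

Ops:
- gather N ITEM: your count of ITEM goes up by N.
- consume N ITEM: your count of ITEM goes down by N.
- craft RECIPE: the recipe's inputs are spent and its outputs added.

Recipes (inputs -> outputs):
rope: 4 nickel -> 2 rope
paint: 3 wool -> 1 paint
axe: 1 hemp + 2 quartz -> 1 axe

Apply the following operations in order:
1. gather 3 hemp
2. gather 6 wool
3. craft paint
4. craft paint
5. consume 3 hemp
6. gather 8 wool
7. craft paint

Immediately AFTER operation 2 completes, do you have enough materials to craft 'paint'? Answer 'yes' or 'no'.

Answer: yes

Derivation:
After 1 (gather 3 hemp): hemp=3
After 2 (gather 6 wool): hemp=3 wool=6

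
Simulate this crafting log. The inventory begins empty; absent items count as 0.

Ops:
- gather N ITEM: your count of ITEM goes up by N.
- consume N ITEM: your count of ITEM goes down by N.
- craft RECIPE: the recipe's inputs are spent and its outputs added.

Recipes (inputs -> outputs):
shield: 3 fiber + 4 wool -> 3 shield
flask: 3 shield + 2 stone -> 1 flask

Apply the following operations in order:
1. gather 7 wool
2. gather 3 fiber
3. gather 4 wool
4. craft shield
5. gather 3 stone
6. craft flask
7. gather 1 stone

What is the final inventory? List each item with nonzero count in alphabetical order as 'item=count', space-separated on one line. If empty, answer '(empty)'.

After 1 (gather 7 wool): wool=7
After 2 (gather 3 fiber): fiber=3 wool=7
After 3 (gather 4 wool): fiber=3 wool=11
After 4 (craft shield): shield=3 wool=7
After 5 (gather 3 stone): shield=3 stone=3 wool=7
After 6 (craft flask): flask=1 stone=1 wool=7
After 7 (gather 1 stone): flask=1 stone=2 wool=7

Answer: flask=1 stone=2 wool=7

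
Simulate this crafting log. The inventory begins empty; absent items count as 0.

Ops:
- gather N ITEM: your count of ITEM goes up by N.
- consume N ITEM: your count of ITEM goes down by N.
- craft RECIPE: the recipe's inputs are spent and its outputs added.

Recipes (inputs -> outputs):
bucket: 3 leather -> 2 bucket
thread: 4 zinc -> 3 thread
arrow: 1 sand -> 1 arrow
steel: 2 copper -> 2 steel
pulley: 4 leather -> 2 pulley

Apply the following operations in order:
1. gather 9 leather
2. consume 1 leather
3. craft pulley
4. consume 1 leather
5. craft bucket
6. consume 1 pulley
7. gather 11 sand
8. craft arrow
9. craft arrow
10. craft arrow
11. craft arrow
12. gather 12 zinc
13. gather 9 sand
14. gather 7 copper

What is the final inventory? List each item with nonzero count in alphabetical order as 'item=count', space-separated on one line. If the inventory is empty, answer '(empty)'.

Answer: arrow=4 bucket=2 copper=7 pulley=1 sand=16 zinc=12

Derivation:
After 1 (gather 9 leather): leather=9
After 2 (consume 1 leather): leather=8
After 3 (craft pulley): leather=4 pulley=2
After 4 (consume 1 leather): leather=3 pulley=2
After 5 (craft bucket): bucket=2 pulley=2
After 6 (consume 1 pulley): bucket=2 pulley=1
After 7 (gather 11 sand): bucket=2 pulley=1 sand=11
After 8 (craft arrow): arrow=1 bucket=2 pulley=1 sand=10
After 9 (craft arrow): arrow=2 bucket=2 pulley=1 sand=9
After 10 (craft arrow): arrow=3 bucket=2 pulley=1 sand=8
After 11 (craft arrow): arrow=4 bucket=2 pulley=1 sand=7
After 12 (gather 12 zinc): arrow=4 bucket=2 pulley=1 sand=7 zinc=12
After 13 (gather 9 sand): arrow=4 bucket=2 pulley=1 sand=16 zinc=12
After 14 (gather 7 copper): arrow=4 bucket=2 copper=7 pulley=1 sand=16 zinc=12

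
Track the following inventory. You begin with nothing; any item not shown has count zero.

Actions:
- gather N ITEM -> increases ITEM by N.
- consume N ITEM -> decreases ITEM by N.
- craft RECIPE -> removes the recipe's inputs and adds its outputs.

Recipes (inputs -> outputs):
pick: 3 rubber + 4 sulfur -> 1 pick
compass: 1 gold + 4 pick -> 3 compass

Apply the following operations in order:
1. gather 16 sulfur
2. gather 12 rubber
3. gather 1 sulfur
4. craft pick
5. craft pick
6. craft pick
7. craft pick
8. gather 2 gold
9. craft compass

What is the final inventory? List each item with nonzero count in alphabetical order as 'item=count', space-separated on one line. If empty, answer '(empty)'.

Answer: compass=3 gold=1 sulfur=1

Derivation:
After 1 (gather 16 sulfur): sulfur=16
After 2 (gather 12 rubber): rubber=12 sulfur=16
After 3 (gather 1 sulfur): rubber=12 sulfur=17
After 4 (craft pick): pick=1 rubber=9 sulfur=13
After 5 (craft pick): pick=2 rubber=6 sulfur=9
After 6 (craft pick): pick=3 rubber=3 sulfur=5
After 7 (craft pick): pick=4 sulfur=1
After 8 (gather 2 gold): gold=2 pick=4 sulfur=1
After 9 (craft compass): compass=3 gold=1 sulfur=1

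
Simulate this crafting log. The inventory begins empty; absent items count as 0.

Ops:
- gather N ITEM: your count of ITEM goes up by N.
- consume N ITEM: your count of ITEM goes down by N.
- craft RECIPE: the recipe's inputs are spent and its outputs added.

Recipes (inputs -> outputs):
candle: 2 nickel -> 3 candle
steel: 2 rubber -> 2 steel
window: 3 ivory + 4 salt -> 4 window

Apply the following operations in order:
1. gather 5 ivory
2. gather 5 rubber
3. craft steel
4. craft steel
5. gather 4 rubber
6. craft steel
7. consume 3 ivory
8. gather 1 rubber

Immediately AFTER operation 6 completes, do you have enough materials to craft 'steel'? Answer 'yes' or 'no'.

After 1 (gather 5 ivory): ivory=5
After 2 (gather 5 rubber): ivory=5 rubber=5
After 3 (craft steel): ivory=5 rubber=3 steel=2
After 4 (craft steel): ivory=5 rubber=1 steel=4
After 5 (gather 4 rubber): ivory=5 rubber=5 steel=4
After 6 (craft steel): ivory=5 rubber=3 steel=6

Answer: yes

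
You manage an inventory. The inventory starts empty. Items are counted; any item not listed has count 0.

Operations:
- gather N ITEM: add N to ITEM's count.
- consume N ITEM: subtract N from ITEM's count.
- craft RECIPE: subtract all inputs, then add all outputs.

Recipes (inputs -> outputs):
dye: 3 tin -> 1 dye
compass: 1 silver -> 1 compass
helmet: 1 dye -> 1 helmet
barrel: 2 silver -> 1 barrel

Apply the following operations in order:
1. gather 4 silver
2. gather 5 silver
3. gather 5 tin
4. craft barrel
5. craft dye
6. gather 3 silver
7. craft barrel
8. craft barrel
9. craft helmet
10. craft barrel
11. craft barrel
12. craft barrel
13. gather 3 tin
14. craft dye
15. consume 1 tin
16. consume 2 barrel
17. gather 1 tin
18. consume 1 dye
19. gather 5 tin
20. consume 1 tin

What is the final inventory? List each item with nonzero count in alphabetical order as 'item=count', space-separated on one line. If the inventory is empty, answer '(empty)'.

After 1 (gather 4 silver): silver=4
After 2 (gather 5 silver): silver=9
After 3 (gather 5 tin): silver=9 tin=5
After 4 (craft barrel): barrel=1 silver=7 tin=5
After 5 (craft dye): barrel=1 dye=1 silver=7 tin=2
After 6 (gather 3 silver): barrel=1 dye=1 silver=10 tin=2
After 7 (craft barrel): barrel=2 dye=1 silver=8 tin=2
After 8 (craft barrel): barrel=3 dye=1 silver=6 tin=2
After 9 (craft helmet): barrel=3 helmet=1 silver=6 tin=2
After 10 (craft barrel): barrel=4 helmet=1 silver=4 tin=2
After 11 (craft barrel): barrel=5 helmet=1 silver=2 tin=2
After 12 (craft barrel): barrel=6 helmet=1 tin=2
After 13 (gather 3 tin): barrel=6 helmet=1 tin=5
After 14 (craft dye): barrel=6 dye=1 helmet=1 tin=2
After 15 (consume 1 tin): barrel=6 dye=1 helmet=1 tin=1
After 16 (consume 2 barrel): barrel=4 dye=1 helmet=1 tin=1
After 17 (gather 1 tin): barrel=4 dye=1 helmet=1 tin=2
After 18 (consume 1 dye): barrel=4 helmet=1 tin=2
After 19 (gather 5 tin): barrel=4 helmet=1 tin=7
After 20 (consume 1 tin): barrel=4 helmet=1 tin=6

Answer: barrel=4 helmet=1 tin=6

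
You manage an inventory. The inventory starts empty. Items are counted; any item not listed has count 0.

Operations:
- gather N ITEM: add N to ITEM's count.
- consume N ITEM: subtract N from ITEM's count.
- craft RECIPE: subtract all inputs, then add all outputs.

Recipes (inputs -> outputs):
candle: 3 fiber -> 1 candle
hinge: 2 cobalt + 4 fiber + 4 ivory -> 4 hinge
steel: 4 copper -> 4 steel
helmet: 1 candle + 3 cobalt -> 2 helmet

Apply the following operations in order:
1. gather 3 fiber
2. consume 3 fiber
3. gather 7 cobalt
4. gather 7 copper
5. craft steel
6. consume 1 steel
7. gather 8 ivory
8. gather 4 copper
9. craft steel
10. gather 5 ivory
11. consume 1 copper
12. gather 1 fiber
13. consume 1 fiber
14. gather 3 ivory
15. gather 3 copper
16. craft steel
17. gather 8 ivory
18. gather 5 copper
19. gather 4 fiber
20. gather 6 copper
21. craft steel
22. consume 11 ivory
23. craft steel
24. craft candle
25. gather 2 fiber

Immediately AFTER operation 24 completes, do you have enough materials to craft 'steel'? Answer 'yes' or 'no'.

After 1 (gather 3 fiber): fiber=3
After 2 (consume 3 fiber): (empty)
After 3 (gather 7 cobalt): cobalt=7
After 4 (gather 7 copper): cobalt=7 copper=7
After 5 (craft steel): cobalt=7 copper=3 steel=4
After 6 (consume 1 steel): cobalt=7 copper=3 steel=3
After 7 (gather 8 ivory): cobalt=7 copper=3 ivory=8 steel=3
After 8 (gather 4 copper): cobalt=7 copper=7 ivory=8 steel=3
After 9 (craft steel): cobalt=7 copper=3 ivory=8 steel=7
After 10 (gather 5 ivory): cobalt=7 copper=3 ivory=13 steel=7
After 11 (consume 1 copper): cobalt=7 copper=2 ivory=13 steel=7
After 12 (gather 1 fiber): cobalt=7 copper=2 fiber=1 ivory=13 steel=7
After 13 (consume 1 fiber): cobalt=7 copper=2 ivory=13 steel=7
After 14 (gather 3 ivory): cobalt=7 copper=2 ivory=16 steel=7
After 15 (gather 3 copper): cobalt=7 copper=5 ivory=16 steel=7
After 16 (craft steel): cobalt=7 copper=1 ivory=16 steel=11
After 17 (gather 8 ivory): cobalt=7 copper=1 ivory=24 steel=11
After 18 (gather 5 copper): cobalt=7 copper=6 ivory=24 steel=11
After 19 (gather 4 fiber): cobalt=7 copper=6 fiber=4 ivory=24 steel=11
After 20 (gather 6 copper): cobalt=7 copper=12 fiber=4 ivory=24 steel=11
After 21 (craft steel): cobalt=7 copper=8 fiber=4 ivory=24 steel=15
After 22 (consume 11 ivory): cobalt=7 copper=8 fiber=4 ivory=13 steel=15
After 23 (craft steel): cobalt=7 copper=4 fiber=4 ivory=13 steel=19
After 24 (craft candle): candle=1 cobalt=7 copper=4 fiber=1 ivory=13 steel=19

Answer: yes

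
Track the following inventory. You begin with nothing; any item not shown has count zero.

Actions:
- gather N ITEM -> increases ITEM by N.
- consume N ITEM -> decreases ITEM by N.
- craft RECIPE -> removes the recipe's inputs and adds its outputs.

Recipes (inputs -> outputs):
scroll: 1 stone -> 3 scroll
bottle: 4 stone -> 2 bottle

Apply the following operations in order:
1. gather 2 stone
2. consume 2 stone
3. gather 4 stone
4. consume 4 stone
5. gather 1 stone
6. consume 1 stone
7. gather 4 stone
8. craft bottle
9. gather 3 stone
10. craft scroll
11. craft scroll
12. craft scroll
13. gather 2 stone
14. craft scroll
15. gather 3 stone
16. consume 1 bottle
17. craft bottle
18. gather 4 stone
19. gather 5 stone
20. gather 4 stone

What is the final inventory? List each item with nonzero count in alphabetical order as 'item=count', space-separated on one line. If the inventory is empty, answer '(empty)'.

Answer: bottle=3 scroll=12 stone=13

Derivation:
After 1 (gather 2 stone): stone=2
After 2 (consume 2 stone): (empty)
After 3 (gather 4 stone): stone=4
After 4 (consume 4 stone): (empty)
After 5 (gather 1 stone): stone=1
After 6 (consume 1 stone): (empty)
After 7 (gather 4 stone): stone=4
After 8 (craft bottle): bottle=2
After 9 (gather 3 stone): bottle=2 stone=3
After 10 (craft scroll): bottle=2 scroll=3 stone=2
After 11 (craft scroll): bottle=2 scroll=6 stone=1
After 12 (craft scroll): bottle=2 scroll=9
After 13 (gather 2 stone): bottle=2 scroll=9 stone=2
After 14 (craft scroll): bottle=2 scroll=12 stone=1
After 15 (gather 3 stone): bottle=2 scroll=12 stone=4
After 16 (consume 1 bottle): bottle=1 scroll=12 stone=4
After 17 (craft bottle): bottle=3 scroll=12
After 18 (gather 4 stone): bottle=3 scroll=12 stone=4
After 19 (gather 5 stone): bottle=3 scroll=12 stone=9
After 20 (gather 4 stone): bottle=3 scroll=12 stone=13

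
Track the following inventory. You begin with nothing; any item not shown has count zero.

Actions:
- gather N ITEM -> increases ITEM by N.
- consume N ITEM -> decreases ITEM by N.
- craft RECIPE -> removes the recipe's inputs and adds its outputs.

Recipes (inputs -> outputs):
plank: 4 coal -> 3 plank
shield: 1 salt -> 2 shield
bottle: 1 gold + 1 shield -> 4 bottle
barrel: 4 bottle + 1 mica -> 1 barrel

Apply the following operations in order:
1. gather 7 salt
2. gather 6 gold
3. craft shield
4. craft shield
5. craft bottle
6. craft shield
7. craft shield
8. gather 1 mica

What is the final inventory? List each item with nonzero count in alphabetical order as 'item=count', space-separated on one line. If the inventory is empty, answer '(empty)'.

After 1 (gather 7 salt): salt=7
After 2 (gather 6 gold): gold=6 salt=7
After 3 (craft shield): gold=6 salt=6 shield=2
After 4 (craft shield): gold=6 salt=5 shield=4
After 5 (craft bottle): bottle=4 gold=5 salt=5 shield=3
After 6 (craft shield): bottle=4 gold=5 salt=4 shield=5
After 7 (craft shield): bottle=4 gold=5 salt=3 shield=7
After 8 (gather 1 mica): bottle=4 gold=5 mica=1 salt=3 shield=7

Answer: bottle=4 gold=5 mica=1 salt=3 shield=7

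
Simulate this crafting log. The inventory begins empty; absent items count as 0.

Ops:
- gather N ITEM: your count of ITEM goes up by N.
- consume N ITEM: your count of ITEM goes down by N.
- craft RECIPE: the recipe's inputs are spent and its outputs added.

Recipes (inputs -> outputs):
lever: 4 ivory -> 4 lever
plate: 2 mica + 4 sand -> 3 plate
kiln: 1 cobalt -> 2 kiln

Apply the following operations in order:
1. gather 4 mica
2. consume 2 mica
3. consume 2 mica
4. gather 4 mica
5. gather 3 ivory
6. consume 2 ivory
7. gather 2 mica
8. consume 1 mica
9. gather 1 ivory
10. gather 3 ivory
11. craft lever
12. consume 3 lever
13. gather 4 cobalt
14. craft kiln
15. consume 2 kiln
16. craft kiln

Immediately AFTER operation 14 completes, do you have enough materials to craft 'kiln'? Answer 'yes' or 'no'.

After 1 (gather 4 mica): mica=4
After 2 (consume 2 mica): mica=2
After 3 (consume 2 mica): (empty)
After 4 (gather 4 mica): mica=4
After 5 (gather 3 ivory): ivory=3 mica=4
After 6 (consume 2 ivory): ivory=1 mica=4
After 7 (gather 2 mica): ivory=1 mica=6
After 8 (consume 1 mica): ivory=1 mica=5
After 9 (gather 1 ivory): ivory=2 mica=5
After 10 (gather 3 ivory): ivory=5 mica=5
After 11 (craft lever): ivory=1 lever=4 mica=5
After 12 (consume 3 lever): ivory=1 lever=1 mica=5
After 13 (gather 4 cobalt): cobalt=4 ivory=1 lever=1 mica=5
After 14 (craft kiln): cobalt=3 ivory=1 kiln=2 lever=1 mica=5

Answer: yes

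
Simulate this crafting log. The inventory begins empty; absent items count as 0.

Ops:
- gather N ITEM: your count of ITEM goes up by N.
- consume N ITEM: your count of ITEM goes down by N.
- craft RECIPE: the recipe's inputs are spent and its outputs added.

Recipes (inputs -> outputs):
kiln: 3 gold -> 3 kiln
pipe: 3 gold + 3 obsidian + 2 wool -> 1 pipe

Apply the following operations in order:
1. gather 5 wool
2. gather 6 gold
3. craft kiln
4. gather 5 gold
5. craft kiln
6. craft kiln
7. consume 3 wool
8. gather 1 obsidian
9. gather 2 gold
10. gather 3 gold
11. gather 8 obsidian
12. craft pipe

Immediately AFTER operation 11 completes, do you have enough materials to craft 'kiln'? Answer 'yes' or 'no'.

Answer: yes

Derivation:
After 1 (gather 5 wool): wool=5
After 2 (gather 6 gold): gold=6 wool=5
After 3 (craft kiln): gold=3 kiln=3 wool=5
After 4 (gather 5 gold): gold=8 kiln=3 wool=5
After 5 (craft kiln): gold=5 kiln=6 wool=5
After 6 (craft kiln): gold=2 kiln=9 wool=5
After 7 (consume 3 wool): gold=2 kiln=9 wool=2
After 8 (gather 1 obsidian): gold=2 kiln=9 obsidian=1 wool=2
After 9 (gather 2 gold): gold=4 kiln=9 obsidian=1 wool=2
After 10 (gather 3 gold): gold=7 kiln=9 obsidian=1 wool=2
After 11 (gather 8 obsidian): gold=7 kiln=9 obsidian=9 wool=2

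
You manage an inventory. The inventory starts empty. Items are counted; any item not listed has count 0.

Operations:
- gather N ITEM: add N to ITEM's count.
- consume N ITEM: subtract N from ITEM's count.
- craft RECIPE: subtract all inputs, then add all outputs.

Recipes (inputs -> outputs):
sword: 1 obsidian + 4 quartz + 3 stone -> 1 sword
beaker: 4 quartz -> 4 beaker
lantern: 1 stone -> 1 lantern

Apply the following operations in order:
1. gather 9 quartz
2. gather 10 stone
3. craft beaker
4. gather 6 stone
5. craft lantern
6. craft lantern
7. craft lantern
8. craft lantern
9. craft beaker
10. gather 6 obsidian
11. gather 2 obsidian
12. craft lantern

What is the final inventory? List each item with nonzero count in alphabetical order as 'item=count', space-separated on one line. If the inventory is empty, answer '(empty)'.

Answer: beaker=8 lantern=5 obsidian=8 quartz=1 stone=11

Derivation:
After 1 (gather 9 quartz): quartz=9
After 2 (gather 10 stone): quartz=9 stone=10
After 3 (craft beaker): beaker=4 quartz=5 stone=10
After 4 (gather 6 stone): beaker=4 quartz=5 stone=16
After 5 (craft lantern): beaker=4 lantern=1 quartz=5 stone=15
After 6 (craft lantern): beaker=4 lantern=2 quartz=5 stone=14
After 7 (craft lantern): beaker=4 lantern=3 quartz=5 stone=13
After 8 (craft lantern): beaker=4 lantern=4 quartz=5 stone=12
After 9 (craft beaker): beaker=8 lantern=4 quartz=1 stone=12
After 10 (gather 6 obsidian): beaker=8 lantern=4 obsidian=6 quartz=1 stone=12
After 11 (gather 2 obsidian): beaker=8 lantern=4 obsidian=8 quartz=1 stone=12
After 12 (craft lantern): beaker=8 lantern=5 obsidian=8 quartz=1 stone=11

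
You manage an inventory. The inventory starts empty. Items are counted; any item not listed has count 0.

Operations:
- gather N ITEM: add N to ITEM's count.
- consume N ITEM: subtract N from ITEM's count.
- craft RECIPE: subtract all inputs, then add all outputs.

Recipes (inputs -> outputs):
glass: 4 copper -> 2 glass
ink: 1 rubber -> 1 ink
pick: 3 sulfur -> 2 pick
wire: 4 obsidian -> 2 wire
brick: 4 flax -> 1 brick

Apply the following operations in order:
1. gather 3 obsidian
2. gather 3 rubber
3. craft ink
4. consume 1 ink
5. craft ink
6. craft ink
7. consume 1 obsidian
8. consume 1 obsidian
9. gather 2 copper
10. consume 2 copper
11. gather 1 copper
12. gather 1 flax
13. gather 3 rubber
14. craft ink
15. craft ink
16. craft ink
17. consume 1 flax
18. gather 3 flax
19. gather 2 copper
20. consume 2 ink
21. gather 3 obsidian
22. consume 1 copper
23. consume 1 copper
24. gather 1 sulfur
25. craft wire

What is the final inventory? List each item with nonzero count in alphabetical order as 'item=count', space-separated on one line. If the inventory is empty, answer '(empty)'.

Answer: copper=1 flax=3 ink=3 sulfur=1 wire=2

Derivation:
After 1 (gather 3 obsidian): obsidian=3
After 2 (gather 3 rubber): obsidian=3 rubber=3
After 3 (craft ink): ink=1 obsidian=3 rubber=2
After 4 (consume 1 ink): obsidian=3 rubber=2
After 5 (craft ink): ink=1 obsidian=3 rubber=1
After 6 (craft ink): ink=2 obsidian=3
After 7 (consume 1 obsidian): ink=2 obsidian=2
After 8 (consume 1 obsidian): ink=2 obsidian=1
After 9 (gather 2 copper): copper=2 ink=2 obsidian=1
After 10 (consume 2 copper): ink=2 obsidian=1
After 11 (gather 1 copper): copper=1 ink=2 obsidian=1
After 12 (gather 1 flax): copper=1 flax=1 ink=2 obsidian=1
After 13 (gather 3 rubber): copper=1 flax=1 ink=2 obsidian=1 rubber=3
After 14 (craft ink): copper=1 flax=1 ink=3 obsidian=1 rubber=2
After 15 (craft ink): copper=1 flax=1 ink=4 obsidian=1 rubber=1
After 16 (craft ink): copper=1 flax=1 ink=5 obsidian=1
After 17 (consume 1 flax): copper=1 ink=5 obsidian=1
After 18 (gather 3 flax): copper=1 flax=3 ink=5 obsidian=1
After 19 (gather 2 copper): copper=3 flax=3 ink=5 obsidian=1
After 20 (consume 2 ink): copper=3 flax=3 ink=3 obsidian=1
After 21 (gather 3 obsidian): copper=3 flax=3 ink=3 obsidian=4
After 22 (consume 1 copper): copper=2 flax=3 ink=3 obsidian=4
After 23 (consume 1 copper): copper=1 flax=3 ink=3 obsidian=4
After 24 (gather 1 sulfur): copper=1 flax=3 ink=3 obsidian=4 sulfur=1
After 25 (craft wire): copper=1 flax=3 ink=3 sulfur=1 wire=2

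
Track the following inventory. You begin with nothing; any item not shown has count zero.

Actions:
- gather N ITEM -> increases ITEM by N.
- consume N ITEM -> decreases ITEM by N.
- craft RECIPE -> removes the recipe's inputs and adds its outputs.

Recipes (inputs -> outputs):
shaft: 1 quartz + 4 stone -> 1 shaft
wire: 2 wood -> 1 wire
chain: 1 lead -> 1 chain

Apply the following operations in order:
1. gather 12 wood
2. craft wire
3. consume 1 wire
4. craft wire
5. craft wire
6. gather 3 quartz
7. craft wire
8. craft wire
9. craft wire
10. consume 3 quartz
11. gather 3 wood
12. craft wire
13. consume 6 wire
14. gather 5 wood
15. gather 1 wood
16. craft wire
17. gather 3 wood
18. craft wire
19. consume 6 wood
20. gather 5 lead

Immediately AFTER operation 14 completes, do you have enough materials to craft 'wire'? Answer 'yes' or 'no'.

Answer: yes

Derivation:
After 1 (gather 12 wood): wood=12
After 2 (craft wire): wire=1 wood=10
After 3 (consume 1 wire): wood=10
After 4 (craft wire): wire=1 wood=8
After 5 (craft wire): wire=2 wood=6
After 6 (gather 3 quartz): quartz=3 wire=2 wood=6
After 7 (craft wire): quartz=3 wire=3 wood=4
After 8 (craft wire): quartz=3 wire=4 wood=2
After 9 (craft wire): quartz=3 wire=5
After 10 (consume 3 quartz): wire=5
After 11 (gather 3 wood): wire=5 wood=3
After 12 (craft wire): wire=6 wood=1
After 13 (consume 6 wire): wood=1
After 14 (gather 5 wood): wood=6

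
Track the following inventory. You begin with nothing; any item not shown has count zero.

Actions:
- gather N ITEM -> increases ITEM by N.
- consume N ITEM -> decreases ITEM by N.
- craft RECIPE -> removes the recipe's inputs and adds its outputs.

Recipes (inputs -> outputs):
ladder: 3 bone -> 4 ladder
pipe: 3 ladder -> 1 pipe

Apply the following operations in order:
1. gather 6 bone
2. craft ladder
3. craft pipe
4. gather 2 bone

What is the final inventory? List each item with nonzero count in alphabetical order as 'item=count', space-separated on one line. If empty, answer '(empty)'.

Answer: bone=5 ladder=1 pipe=1

Derivation:
After 1 (gather 6 bone): bone=6
After 2 (craft ladder): bone=3 ladder=4
After 3 (craft pipe): bone=3 ladder=1 pipe=1
After 4 (gather 2 bone): bone=5 ladder=1 pipe=1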